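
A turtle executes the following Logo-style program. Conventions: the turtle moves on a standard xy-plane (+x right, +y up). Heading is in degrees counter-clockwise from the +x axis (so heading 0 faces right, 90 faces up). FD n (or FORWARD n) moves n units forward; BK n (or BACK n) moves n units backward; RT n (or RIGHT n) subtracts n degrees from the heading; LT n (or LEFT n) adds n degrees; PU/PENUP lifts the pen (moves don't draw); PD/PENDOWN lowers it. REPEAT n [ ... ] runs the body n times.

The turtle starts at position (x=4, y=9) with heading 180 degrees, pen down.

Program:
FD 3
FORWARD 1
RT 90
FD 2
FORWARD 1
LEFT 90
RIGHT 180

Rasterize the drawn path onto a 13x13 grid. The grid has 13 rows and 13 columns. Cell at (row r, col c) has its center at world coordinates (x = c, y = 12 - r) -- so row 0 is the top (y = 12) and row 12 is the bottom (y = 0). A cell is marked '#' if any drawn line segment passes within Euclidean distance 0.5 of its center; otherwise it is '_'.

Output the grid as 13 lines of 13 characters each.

Answer: #____________
#____________
#____________
#####________
_____________
_____________
_____________
_____________
_____________
_____________
_____________
_____________
_____________

Derivation:
Segment 0: (4,9) -> (1,9)
Segment 1: (1,9) -> (0,9)
Segment 2: (0,9) -> (0,11)
Segment 3: (0,11) -> (0,12)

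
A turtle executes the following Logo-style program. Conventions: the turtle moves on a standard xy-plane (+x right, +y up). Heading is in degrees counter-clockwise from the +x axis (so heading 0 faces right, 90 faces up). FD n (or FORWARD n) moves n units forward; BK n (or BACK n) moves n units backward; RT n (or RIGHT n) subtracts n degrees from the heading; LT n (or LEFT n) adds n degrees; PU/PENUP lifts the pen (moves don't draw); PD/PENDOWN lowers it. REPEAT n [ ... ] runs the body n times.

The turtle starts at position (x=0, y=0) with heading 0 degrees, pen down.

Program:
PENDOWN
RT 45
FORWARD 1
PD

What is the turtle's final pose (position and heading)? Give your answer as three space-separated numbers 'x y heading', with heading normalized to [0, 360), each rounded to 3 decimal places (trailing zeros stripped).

Answer: 0.707 -0.707 315

Derivation:
Executing turtle program step by step:
Start: pos=(0,0), heading=0, pen down
PD: pen down
RT 45: heading 0 -> 315
FD 1: (0,0) -> (0.707,-0.707) [heading=315, draw]
PD: pen down
Final: pos=(0.707,-0.707), heading=315, 1 segment(s) drawn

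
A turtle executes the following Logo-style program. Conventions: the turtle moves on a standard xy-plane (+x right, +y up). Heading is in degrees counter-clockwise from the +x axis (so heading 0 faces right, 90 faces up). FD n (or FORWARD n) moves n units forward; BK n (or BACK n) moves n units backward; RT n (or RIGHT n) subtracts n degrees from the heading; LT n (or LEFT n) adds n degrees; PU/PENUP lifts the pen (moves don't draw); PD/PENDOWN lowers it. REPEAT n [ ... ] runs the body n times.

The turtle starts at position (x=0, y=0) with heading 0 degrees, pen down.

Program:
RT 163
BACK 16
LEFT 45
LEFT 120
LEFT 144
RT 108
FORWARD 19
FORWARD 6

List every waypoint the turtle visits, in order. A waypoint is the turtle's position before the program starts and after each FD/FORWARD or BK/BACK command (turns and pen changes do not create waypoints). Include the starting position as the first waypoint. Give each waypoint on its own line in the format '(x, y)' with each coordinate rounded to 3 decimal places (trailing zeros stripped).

Executing turtle program step by step:
Start: pos=(0,0), heading=0, pen down
RT 163: heading 0 -> 197
BK 16: (0,0) -> (15.301,4.678) [heading=197, draw]
LT 45: heading 197 -> 242
LT 120: heading 242 -> 2
LT 144: heading 2 -> 146
RT 108: heading 146 -> 38
FD 19: (15.301,4.678) -> (30.273,16.376) [heading=38, draw]
FD 6: (30.273,16.376) -> (35.001,20.069) [heading=38, draw]
Final: pos=(35.001,20.069), heading=38, 3 segment(s) drawn
Waypoints (4 total):
(0, 0)
(15.301, 4.678)
(30.273, 16.376)
(35.001, 20.069)

Answer: (0, 0)
(15.301, 4.678)
(30.273, 16.376)
(35.001, 20.069)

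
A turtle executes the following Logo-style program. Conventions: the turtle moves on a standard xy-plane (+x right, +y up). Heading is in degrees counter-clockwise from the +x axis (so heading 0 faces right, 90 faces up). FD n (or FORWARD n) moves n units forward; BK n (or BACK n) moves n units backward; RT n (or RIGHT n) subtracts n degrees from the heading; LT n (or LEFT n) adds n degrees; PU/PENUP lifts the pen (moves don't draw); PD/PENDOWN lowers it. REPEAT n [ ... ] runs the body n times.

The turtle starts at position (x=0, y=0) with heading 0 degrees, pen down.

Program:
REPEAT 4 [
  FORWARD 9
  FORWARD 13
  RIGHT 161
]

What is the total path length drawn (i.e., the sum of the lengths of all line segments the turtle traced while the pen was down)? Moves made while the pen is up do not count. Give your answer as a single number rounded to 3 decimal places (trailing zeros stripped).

Answer: 88

Derivation:
Executing turtle program step by step:
Start: pos=(0,0), heading=0, pen down
REPEAT 4 [
  -- iteration 1/4 --
  FD 9: (0,0) -> (9,0) [heading=0, draw]
  FD 13: (9,0) -> (22,0) [heading=0, draw]
  RT 161: heading 0 -> 199
  -- iteration 2/4 --
  FD 9: (22,0) -> (13.49,-2.93) [heading=199, draw]
  FD 13: (13.49,-2.93) -> (1.199,-7.162) [heading=199, draw]
  RT 161: heading 199 -> 38
  -- iteration 3/4 --
  FD 9: (1.199,-7.162) -> (8.291,-1.622) [heading=38, draw]
  FD 13: (8.291,-1.622) -> (18.535,6.382) [heading=38, draw]
  RT 161: heading 38 -> 237
  -- iteration 4/4 --
  FD 9: (18.535,6.382) -> (13.633,-1.166) [heading=237, draw]
  FD 13: (13.633,-1.166) -> (6.553,-12.069) [heading=237, draw]
  RT 161: heading 237 -> 76
]
Final: pos=(6.553,-12.069), heading=76, 8 segment(s) drawn

Segment lengths:
  seg 1: (0,0) -> (9,0), length = 9
  seg 2: (9,0) -> (22,0), length = 13
  seg 3: (22,0) -> (13.49,-2.93), length = 9
  seg 4: (13.49,-2.93) -> (1.199,-7.162), length = 13
  seg 5: (1.199,-7.162) -> (8.291,-1.622), length = 9
  seg 6: (8.291,-1.622) -> (18.535,6.382), length = 13
  seg 7: (18.535,6.382) -> (13.633,-1.166), length = 9
  seg 8: (13.633,-1.166) -> (6.553,-12.069), length = 13
Total = 88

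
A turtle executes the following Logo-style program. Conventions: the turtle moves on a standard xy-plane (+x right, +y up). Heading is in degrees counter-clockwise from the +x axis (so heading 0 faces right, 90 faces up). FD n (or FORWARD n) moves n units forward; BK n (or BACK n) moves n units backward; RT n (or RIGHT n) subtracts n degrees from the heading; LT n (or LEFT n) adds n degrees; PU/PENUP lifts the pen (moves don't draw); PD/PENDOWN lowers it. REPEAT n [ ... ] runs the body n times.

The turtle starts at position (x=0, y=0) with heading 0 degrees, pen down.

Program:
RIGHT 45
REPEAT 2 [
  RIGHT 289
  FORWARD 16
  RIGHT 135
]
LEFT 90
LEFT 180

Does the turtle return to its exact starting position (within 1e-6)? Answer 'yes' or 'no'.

Answer: no

Derivation:
Executing turtle program step by step:
Start: pos=(0,0), heading=0, pen down
RT 45: heading 0 -> 315
REPEAT 2 [
  -- iteration 1/2 --
  RT 289: heading 315 -> 26
  FD 16: (0,0) -> (14.381,7.014) [heading=26, draw]
  RT 135: heading 26 -> 251
  -- iteration 2/2 --
  RT 289: heading 251 -> 322
  FD 16: (14.381,7.014) -> (26.989,-2.837) [heading=322, draw]
  RT 135: heading 322 -> 187
]
LT 90: heading 187 -> 277
LT 180: heading 277 -> 97
Final: pos=(26.989,-2.837), heading=97, 2 segment(s) drawn

Start position: (0, 0)
Final position: (26.989, -2.837)
Distance = 27.138; >= 1e-6 -> NOT closed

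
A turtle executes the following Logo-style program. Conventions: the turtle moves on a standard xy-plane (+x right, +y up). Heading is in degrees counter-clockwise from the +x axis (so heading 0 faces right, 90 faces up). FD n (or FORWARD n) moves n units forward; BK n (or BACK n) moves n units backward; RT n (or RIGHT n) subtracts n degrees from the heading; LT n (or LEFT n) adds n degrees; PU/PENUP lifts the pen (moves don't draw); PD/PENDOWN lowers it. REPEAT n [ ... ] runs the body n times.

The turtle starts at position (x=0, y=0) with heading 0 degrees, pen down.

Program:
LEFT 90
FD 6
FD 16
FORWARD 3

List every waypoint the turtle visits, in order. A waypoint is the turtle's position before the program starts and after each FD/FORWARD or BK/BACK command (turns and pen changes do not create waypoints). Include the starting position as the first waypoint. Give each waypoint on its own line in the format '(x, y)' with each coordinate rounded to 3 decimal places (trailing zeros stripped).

Answer: (0, 0)
(0, 6)
(0, 22)
(0, 25)

Derivation:
Executing turtle program step by step:
Start: pos=(0,0), heading=0, pen down
LT 90: heading 0 -> 90
FD 6: (0,0) -> (0,6) [heading=90, draw]
FD 16: (0,6) -> (0,22) [heading=90, draw]
FD 3: (0,22) -> (0,25) [heading=90, draw]
Final: pos=(0,25), heading=90, 3 segment(s) drawn
Waypoints (4 total):
(0, 0)
(0, 6)
(0, 22)
(0, 25)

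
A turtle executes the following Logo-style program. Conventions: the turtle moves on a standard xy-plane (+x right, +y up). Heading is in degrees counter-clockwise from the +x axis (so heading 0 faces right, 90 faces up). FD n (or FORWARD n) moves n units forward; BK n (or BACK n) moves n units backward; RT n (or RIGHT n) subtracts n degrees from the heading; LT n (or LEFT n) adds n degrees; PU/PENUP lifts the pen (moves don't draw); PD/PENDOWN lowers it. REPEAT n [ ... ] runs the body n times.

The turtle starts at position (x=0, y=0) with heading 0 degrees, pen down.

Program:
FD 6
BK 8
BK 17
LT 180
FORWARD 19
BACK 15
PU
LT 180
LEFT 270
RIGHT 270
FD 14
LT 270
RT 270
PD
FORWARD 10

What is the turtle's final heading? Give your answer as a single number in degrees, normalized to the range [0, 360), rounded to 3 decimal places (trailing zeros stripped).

Executing turtle program step by step:
Start: pos=(0,0), heading=0, pen down
FD 6: (0,0) -> (6,0) [heading=0, draw]
BK 8: (6,0) -> (-2,0) [heading=0, draw]
BK 17: (-2,0) -> (-19,0) [heading=0, draw]
LT 180: heading 0 -> 180
FD 19: (-19,0) -> (-38,0) [heading=180, draw]
BK 15: (-38,0) -> (-23,0) [heading=180, draw]
PU: pen up
LT 180: heading 180 -> 0
LT 270: heading 0 -> 270
RT 270: heading 270 -> 0
FD 14: (-23,0) -> (-9,0) [heading=0, move]
LT 270: heading 0 -> 270
RT 270: heading 270 -> 0
PD: pen down
FD 10: (-9,0) -> (1,0) [heading=0, draw]
Final: pos=(1,0), heading=0, 6 segment(s) drawn

Answer: 0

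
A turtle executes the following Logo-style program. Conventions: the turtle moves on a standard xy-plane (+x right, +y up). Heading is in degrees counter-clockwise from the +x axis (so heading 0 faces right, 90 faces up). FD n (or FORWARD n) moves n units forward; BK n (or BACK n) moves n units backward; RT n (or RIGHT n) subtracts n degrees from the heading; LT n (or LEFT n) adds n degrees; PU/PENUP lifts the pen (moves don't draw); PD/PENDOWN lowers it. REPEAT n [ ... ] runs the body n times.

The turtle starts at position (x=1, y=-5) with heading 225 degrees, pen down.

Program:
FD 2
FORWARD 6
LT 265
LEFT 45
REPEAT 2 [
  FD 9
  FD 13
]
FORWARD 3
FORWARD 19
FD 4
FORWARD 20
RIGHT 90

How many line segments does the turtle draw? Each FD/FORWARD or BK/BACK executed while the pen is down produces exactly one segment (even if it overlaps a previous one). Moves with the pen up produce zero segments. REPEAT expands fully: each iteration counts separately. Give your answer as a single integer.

Executing turtle program step by step:
Start: pos=(1,-5), heading=225, pen down
FD 2: (1,-5) -> (-0.414,-6.414) [heading=225, draw]
FD 6: (-0.414,-6.414) -> (-4.657,-10.657) [heading=225, draw]
LT 265: heading 225 -> 130
LT 45: heading 130 -> 175
REPEAT 2 [
  -- iteration 1/2 --
  FD 9: (-4.657,-10.657) -> (-13.623,-9.872) [heading=175, draw]
  FD 13: (-13.623,-9.872) -> (-26.573,-8.739) [heading=175, draw]
  -- iteration 2/2 --
  FD 9: (-26.573,-8.739) -> (-35.539,-7.955) [heading=175, draw]
  FD 13: (-35.539,-7.955) -> (-48.489,-6.822) [heading=175, draw]
]
FD 3: (-48.489,-6.822) -> (-51.478,-6.561) [heading=175, draw]
FD 19: (-51.478,-6.561) -> (-70.406,-4.905) [heading=175, draw]
FD 4: (-70.406,-4.905) -> (-74.39,-4.556) [heading=175, draw]
FD 20: (-74.39,-4.556) -> (-94.314,-2.813) [heading=175, draw]
RT 90: heading 175 -> 85
Final: pos=(-94.314,-2.813), heading=85, 10 segment(s) drawn
Segments drawn: 10

Answer: 10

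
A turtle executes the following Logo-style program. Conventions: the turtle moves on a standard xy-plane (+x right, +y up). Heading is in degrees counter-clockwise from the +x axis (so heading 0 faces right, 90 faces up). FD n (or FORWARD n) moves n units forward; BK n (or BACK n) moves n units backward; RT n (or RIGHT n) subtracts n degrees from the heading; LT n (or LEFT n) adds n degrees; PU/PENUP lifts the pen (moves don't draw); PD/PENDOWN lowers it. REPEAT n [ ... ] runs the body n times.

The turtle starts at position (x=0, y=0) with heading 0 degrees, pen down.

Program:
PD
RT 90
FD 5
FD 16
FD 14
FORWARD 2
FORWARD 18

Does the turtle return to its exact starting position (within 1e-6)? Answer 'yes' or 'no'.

Executing turtle program step by step:
Start: pos=(0,0), heading=0, pen down
PD: pen down
RT 90: heading 0 -> 270
FD 5: (0,0) -> (0,-5) [heading=270, draw]
FD 16: (0,-5) -> (0,-21) [heading=270, draw]
FD 14: (0,-21) -> (0,-35) [heading=270, draw]
FD 2: (0,-35) -> (0,-37) [heading=270, draw]
FD 18: (0,-37) -> (0,-55) [heading=270, draw]
Final: pos=(0,-55), heading=270, 5 segment(s) drawn

Start position: (0, 0)
Final position: (0, -55)
Distance = 55; >= 1e-6 -> NOT closed

Answer: no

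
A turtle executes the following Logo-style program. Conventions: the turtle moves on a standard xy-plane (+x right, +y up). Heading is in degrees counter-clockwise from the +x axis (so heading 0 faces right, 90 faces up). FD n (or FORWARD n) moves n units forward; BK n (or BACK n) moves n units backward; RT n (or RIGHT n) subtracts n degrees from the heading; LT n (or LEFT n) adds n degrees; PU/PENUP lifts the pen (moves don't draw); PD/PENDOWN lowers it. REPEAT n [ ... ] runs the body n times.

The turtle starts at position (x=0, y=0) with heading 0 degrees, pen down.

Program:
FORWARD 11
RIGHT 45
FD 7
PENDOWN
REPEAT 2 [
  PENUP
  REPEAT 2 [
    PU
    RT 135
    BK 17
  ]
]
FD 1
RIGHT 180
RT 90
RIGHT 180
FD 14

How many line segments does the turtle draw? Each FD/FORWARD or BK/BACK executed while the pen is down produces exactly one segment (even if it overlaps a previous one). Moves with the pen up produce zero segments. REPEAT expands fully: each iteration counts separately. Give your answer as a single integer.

Executing turtle program step by step:
Start: pos=(0,0), heading=0, pen down
FD 11: (0,0) -> (11,0) [heading=0, draw]
RT 45: heading 0 -> 315
FD 7: (11,0) -> (15.95,-4.95) [heading=315, draw]
PD: pen down
REPEAT 2 [
  -- iteration 1/2 --
  PU: pen up
  REPEAT 2 [
    -- iteration 1/2 --
    PU: pen up
    RT 135: heading 315 -> 180
    BK 17: (15.95,-4.95) -> (32.95,-4.95) [heading=180, move]
    -- iteration 2/2 --
    PU: pen up
    RT 135: heading 180 -> 45
    BK 17: (32.95,-4.95) -> (20.929,-16.971) [heading=45, move]
  ]
  -- iteration 2/2 --
  PU: pen up
  REPEAT 2 [
    -- iteration 1/2 --
    PU: pen up
    RT 135: heading 45 -> 270
    BK 17: (20.929,-16.971) -> (20.929,0.029) [heading=270, move]
    -- iteration 2/2 --
    PU: pen up
    RT 135: heading 270 -> 135
    BK 17: (20.929,0.029) -> (32.95,-11.991) [heading=135, move]
  ]
]
FD 1: (32.95,-11.991) -> (32.243,-11.284) [heading=135, move]
RT 180: heading 135 -> 315
RT 90: heading 315 -> 225
RT 180: heading 225 -> 45
FD 14: (32.243,-11.284) -> (42.142,-1.385) [heading=45, move]
Final: pos=(42.142,-1.385), heading=45, 2 segment(s) drawn
Segments drawn: 2

Answer: 2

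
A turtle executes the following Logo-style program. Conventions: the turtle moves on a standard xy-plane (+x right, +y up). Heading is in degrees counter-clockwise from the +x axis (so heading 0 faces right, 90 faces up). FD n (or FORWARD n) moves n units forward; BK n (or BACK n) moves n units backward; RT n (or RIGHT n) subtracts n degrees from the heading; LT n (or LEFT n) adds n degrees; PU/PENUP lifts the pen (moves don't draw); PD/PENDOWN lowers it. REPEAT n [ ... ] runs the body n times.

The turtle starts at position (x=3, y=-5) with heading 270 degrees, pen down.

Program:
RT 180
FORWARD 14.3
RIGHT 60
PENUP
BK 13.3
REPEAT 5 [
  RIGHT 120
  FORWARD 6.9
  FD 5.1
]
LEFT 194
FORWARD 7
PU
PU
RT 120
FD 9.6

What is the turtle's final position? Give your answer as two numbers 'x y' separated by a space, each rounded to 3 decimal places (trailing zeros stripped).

Answer: -19.087 -11.948

Derivation:
Executing turtle program step by step:
Start: pos=(3,-5), heading=270, pen down
RT 180: heading 270 -> 90
FD 14.3: (3,-5) -> (3,9.3) [heading=90, draw]
RT 60: heading 90 -> 30
PU: pen up
BK 13.3: (3,9.3) -> (-8.518,2.65) [heading=30, move]
REPEAT 5 [
  -- iteration 1/5 --
  RT 120: heading 30 -> 270
  FD 6.9: (-8.518,2.65) -> (-8.518,-4.25) [heading=270, move]
  FD 5.1: (-8.518,-4.25) -> (-8.518,-9.35) [heading=270, move]
  -- iteration 2/5 --
  RT 120: heading 270 -> 150
  FD 6.9: (-8.518,-9.35) -> (-14.494,-5.9) [heading=150, move]
  FD 5.1: (-14.494,-5.9) -> (-18.91,-3.35) [heading=150, move]
  -- iteration 3/5 --
  RT 120: heading 150 -> 30
  FD 6.9: (-18.91,-3.35) -> (-12.935,0.1) [heading=30, move]
  FD 5.1: (-12.935,0.1) -> (-8.518,2.65) [heading=30, move]
  -- iteration 4/5 --
  RT 120: heading 30 -> 270
  FD 6.9: (-8.518,2.65) -> (-8.518,-4.25) [heading=270, move]
  FD 5.1: (-8.518,-4.25) -> (-8.518,-9.35) [heading=270, move]
  -- iteration 5/5 --
  RT 120: heading 270 -> 150
  FD 6.9: (-8.518,-9.35) -> (-14.494,-5.9) [heading=150, move]
  FD 5.1: (-14.494,-5.9) -> (-18.91,-3.35) [heading=150, move]
]
LT 194: heading 150 -> 344
FD 7: (-18.91,-3.35) -> (-12.182,-5.279) [heading=344, move]
PU: pen up
PU: pen up
RT 120: heading 344 -> 224
FD 9.6: (-12.182,-5.279) -> (-19.087,-11.948) [heading=224, move]
Final: pos=(-19.087,-11.948), heading=224, 1 segment(s) drawn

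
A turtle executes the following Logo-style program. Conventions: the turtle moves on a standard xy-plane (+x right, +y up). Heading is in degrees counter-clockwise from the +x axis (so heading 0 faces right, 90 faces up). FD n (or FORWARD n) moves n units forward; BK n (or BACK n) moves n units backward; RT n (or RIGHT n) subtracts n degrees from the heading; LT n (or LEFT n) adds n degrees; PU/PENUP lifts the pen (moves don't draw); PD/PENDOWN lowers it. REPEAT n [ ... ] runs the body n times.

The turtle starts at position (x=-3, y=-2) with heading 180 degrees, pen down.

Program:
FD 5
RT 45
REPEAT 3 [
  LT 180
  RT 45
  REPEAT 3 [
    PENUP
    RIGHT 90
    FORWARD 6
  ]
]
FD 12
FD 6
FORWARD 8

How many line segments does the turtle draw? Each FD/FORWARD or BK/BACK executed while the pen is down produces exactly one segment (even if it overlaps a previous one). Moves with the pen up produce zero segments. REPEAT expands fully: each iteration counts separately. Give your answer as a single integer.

Answer: 1

Derivation:
Executing turtle program step by step:
Start: pos=(-3,-2), heading=180, pen down
FD 5: (-3,-2) -> (-8,-2) [heading=180, draw]
RT 45: heading 180 -> 135
REPEAT 3 [
  -- iteration 1/3 --
  LT 180: heading 135 -> 315
  RT 45: heading 315 -> 270
  REPEAT 3 [
    -- iteration 1/3 --
    PU: pen up
    RT 90: heading 270 -> 180
    FD 6: (-8,-2) -> (-14,-2) [heading=180, move]
    -- iteration 2/3 --
    PU: pen up
    RT 90: heading 180 -> 90
    FD 6: (-14,-2) -> (-14,4) [heading=90, move]
    -- iteration 3/3 --
    PU: pen up
    RT 90: heading 90 -> 0
    FD 6: (-14,4) -> (-8,4) [heading=0, move]
  ]
  -- iteration 2/3 --
  LT 180: heading 0 -> 180
  RT 45: heading 180 -> 135
  REPEAT 3 [
    -- iteration 1/3 --
    PU: pen up
    RT 90: heading 135 -> 45
    FD 6: (-8,4) -> (-3.757,8.243) [heading=45, move]
    -- iteration 2/3 --
    PU: pen up
    RT 90: heading 45 -> 315
    FD 6: (-3.757,8.243) -> (0.485,4) [heading=315, move]
    -- iteration 3/3 --
    PU: pen up
    RT 90: heading 315 -> 225
    FD 6: (0.485,4) -> (-3.757,-0.243) [heading=225, move]
  ]
  -- iteration 3/3 --
  LT 180: heading 225 -> 45
  RT 45: heading 45 -> 0
  REPEAT 3 [
    -- iteration 1/3 --
    PU: pen up
    RT 90: heading 0 -> 270
    FD 6: (-3.757,-0.243) -> (-3.757,-6.243) [heading=270, move]
    -- iteration 2/3 --
    PU: pen up
    RT 90: heading 270 -> 180
    FD 6: (-3.757,-6.243) -> (-9.757,-6.243) [heading=180, move]
    -- iteration 3/3 --
    PU: pen up
    RT 90: heading 180 -> 90
    FD 6: (-9.757,-6.243) -> (-9.757,-0.243) [heading=90, move]
  ]
]
FD 12: (-9.757,-0.243) -> (-9.757,11.757) [heading=90, move]
FD 6: (-9.757,11.757) -> (-9.757,17.757) [heading=90, move]
FD 8: (-9.757,17.757) -> (-9.757,25.757) [heading=90, move]
Final: pos=(-9.757,25.757), heading=90, 1 segment(s) drawn
Segments drawn: 1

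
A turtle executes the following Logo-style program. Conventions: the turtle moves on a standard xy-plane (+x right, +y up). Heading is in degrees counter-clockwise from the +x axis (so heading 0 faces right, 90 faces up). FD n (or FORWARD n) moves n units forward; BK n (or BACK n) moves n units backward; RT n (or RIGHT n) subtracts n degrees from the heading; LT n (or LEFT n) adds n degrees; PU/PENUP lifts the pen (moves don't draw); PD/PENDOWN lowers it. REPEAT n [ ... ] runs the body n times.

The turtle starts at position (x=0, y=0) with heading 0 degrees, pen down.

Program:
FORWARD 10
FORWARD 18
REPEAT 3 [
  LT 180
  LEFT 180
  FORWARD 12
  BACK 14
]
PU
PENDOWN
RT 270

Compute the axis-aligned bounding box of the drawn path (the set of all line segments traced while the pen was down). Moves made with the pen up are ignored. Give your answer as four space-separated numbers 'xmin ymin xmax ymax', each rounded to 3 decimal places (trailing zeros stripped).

Answer: 0 0 40 0

Derivation:
Executing turtle program step by step:
Start: pos=(0,0), heading=0, pen down
FD 10: (0,0) -> (10,0) [heading=0, draw]
FD 18: (10,0) -> (28,0) [heading=0, draw]
REPEAT 3 [
  -- iteration 1/3 --
  LT 180: heading 0 -> 180
  LT 180: heading 180 -> 0
  FD 12: (28,0) -> (40,0) [heading=0, draw]
  BK 14: (40,0) -> (26,0) [heading=0, draw]
  -- iteration 2/3 --
  LT 180: heading 0 -> 180
  LT 180: heading 180 -> 0
  FD 12: (26,0) -> (38,0) [heading=0, draw]
  BK 14: (38,0) -> (24,0) [heading=0, draw]
  -- iteration 3/3 --
  LT 180: heading 0 -> 180
  LT 180: heading 180 -> 0
  FD 12: (24,0) -> (36,0) [heading=0, draw]
  BK 14: (36,0) -> (22,0) [heading=0, draw]
]
PU: pen up
PD: pen down
RT 270: heading 0 -> 90
Final: pos=(22,0), heading=90, 8 segment(s) drawn

Segment endpoints: x in {0, 10, 22, 24, 26, 28, 36, 38, 40}, y in {0, 0, 0, 0, 0, 0, 0}
xmin=0, ymin=0, xmax=40, ymax=0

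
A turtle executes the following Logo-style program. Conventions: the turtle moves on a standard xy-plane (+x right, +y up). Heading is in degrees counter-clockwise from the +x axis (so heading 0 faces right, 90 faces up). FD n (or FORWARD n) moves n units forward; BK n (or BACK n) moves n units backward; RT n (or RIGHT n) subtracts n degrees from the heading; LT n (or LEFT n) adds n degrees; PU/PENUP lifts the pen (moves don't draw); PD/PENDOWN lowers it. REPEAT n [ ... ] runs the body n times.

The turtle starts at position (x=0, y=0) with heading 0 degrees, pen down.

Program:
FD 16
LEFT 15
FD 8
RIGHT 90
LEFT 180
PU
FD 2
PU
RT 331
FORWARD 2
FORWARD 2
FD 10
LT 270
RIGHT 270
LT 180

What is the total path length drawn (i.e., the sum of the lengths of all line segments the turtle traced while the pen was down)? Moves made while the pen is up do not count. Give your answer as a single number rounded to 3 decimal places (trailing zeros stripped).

Executing turtle program step by step:
Start: pos=(0,0), heading=0, pen down
FD 16: (0,0) -> (16,0) [heading=0, draw]
LT 15: heading 0 -> 15
FD 8: (16,0) -> (23.727,2.071) [heading=15, draw]
RT 90: heading 15 -> 285
LT 180: heading 285 -> 105
PU: pen up
FD 2: (23.727,2.071) -> (23.21,4.002) [heading=105, move]
PU: pen up
RT 331: heading 105 -> 134
FD 2: (23.21,4.002) -> (21.82,5.441) [heading=134, move]
FD 2: (21.82,5.441) -> (20.431,6.88) [heading=134, move]
FD 10: (20.431,6.88) -> (13.485,14.073) [heading=134, move]
LT 270: heading 134 -> 44
RT 270: heading 44 -> 134
LT 180: heading 134 -> 314
Final: pos=(13.485,14.073), heading=314, 2 segment(s) drawn

Segment lengths:
  seg 1: (0,0) -> (16,0), length = 16
  seg 2: (16,0) -> (23.727,2.071), length = 8
Total = 24

Answer: 24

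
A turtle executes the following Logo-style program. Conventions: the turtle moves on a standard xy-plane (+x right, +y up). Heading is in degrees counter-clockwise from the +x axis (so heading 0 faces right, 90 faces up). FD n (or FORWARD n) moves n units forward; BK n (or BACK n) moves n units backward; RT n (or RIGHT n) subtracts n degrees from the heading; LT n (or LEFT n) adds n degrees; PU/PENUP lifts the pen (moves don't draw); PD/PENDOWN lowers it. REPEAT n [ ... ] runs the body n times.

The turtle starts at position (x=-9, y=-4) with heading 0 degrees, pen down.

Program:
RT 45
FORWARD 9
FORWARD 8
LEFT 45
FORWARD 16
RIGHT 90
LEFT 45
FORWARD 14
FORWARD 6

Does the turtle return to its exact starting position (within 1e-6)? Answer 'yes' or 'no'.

Executing turtle program step by step:
Start: pos=(-9,-4), heading=0, pen down
RT 45: heading 0 -> 315
FD 9: (-9,-4) -> (-2.636,-10.364) [heading=315, draw]
FD 8: (-2.636,-10.364) -> (3.021,-16.021) [heading=315, draw]
LT 45: heading 315 -> 0
FD 16: (3.021,-16.021) -> (19.021,-16.021) [heading=0, draw]
RT 90: heading 0 -> 270
LT 45: heading 270 -> 315
FD 14: (19.021,-16.021) -> (28.92,-25.92) [heading=315, draw]
FD 6: (28.92,-25.92) -> (33.163,-30.163) [heading=315, draw]
Final: pos=(33.163,-30.163), heading=315, 5 segment(s) drawn

Start position: (-9, -4)
Final position: (33.163, -30.163)
Distance = 49.621; >= 1e-6 -> NOT closed

Answer: no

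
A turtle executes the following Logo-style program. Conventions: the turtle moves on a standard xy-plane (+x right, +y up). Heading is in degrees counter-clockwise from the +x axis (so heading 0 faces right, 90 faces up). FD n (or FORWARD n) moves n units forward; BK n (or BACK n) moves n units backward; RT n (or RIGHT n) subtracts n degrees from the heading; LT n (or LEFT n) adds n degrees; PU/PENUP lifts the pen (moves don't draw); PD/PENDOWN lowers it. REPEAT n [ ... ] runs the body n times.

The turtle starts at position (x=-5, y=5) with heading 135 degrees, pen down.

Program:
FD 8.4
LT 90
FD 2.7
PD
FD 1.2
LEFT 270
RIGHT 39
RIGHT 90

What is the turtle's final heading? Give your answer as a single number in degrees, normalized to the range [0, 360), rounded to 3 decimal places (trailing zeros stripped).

Answer: 6

Derivation:
Executing turtle program step by step:
Start: pos=(-5,5), heading=135, pen down
FD 8.4: (-5,5) -> (-10.94,10.94) [heading=135, draw]
LT 90: heading 135 -> 225
FD 2.7: (-10.94,10.94) -> (-12.849,9.031) [heading=225, draw]
PD: pen down
FD 1.2: (-12.849,9.031) -> (-13.697,8.182) [heading=225, draw]
LT 270: heading 225 -> 135
RT 39: heading 135 -> 96
RT 90: heading 96 -> 6
Final: pos=(-13.697,8.182), heading=6, 3 segment(s) drawn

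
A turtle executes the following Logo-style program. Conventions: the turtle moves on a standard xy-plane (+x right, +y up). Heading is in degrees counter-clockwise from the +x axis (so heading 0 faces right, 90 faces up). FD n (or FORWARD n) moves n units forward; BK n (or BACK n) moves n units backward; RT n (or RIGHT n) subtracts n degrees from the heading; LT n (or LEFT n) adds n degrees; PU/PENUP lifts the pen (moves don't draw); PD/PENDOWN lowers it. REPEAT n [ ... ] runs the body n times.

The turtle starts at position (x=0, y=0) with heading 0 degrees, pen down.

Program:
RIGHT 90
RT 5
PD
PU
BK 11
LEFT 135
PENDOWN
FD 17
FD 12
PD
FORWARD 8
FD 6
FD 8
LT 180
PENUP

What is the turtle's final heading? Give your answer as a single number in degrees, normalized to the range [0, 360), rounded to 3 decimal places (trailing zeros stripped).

Executing turtle program step by step:
Start: pos=(0,0), heading=0, pen down
RT 90: heading 0 -> 270
RT 5: heading 270 -> 265
PD: pen down
PU: pen up
BK 11: (0,0) -> (0.959,10.958) [heading=265, move]
LT 135: heading 265 -> 40
PD: pen down
FD 17: (0.959,10.958) -> (13.981,21.886) [heading=40, draw]
FD 12: (13.981,21.886) -> (23.174,29.599) [heading=40, draw]
PD: pen down
FD 8: (23.174,29.599) -> (29.302,34.741) [heading=40, draw]
FD 6: (29.302,34.741) -> (33.899,38.598) [heading=40, draw]
FD 8: (33.899,38.598) -> (40.027,43.74) [heading=40, draw]
LT 180: heading 40 -> 220
PU: pen up
Final: pos=(40.027,43.74), heading=220, 5 segment(s) drawn

Answer: 220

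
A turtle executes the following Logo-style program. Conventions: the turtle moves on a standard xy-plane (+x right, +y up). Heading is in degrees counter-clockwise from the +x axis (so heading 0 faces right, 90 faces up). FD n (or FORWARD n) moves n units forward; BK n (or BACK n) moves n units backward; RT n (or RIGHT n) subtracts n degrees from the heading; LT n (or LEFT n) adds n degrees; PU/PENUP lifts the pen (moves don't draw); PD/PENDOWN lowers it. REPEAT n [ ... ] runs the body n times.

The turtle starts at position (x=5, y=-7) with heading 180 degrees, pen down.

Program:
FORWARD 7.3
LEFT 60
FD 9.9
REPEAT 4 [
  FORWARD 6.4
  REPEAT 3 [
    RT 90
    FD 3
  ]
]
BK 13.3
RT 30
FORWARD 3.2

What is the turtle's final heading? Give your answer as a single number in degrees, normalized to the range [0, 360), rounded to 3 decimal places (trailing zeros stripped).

Answer: 210

Derivation:
Executing turtle program step by step:
Start: pos=(5,-7), heading=180, pen down
FD 7.3: (5,-7) -> (-2.3,-7) [heading=180, draw]
LT 60: heading 180 -> 240
FD 9.9: (-2.3,-7) -> (-7.25,-15.574) [heading=240, draw]
REPEAT 4 [
  -- iteration 1/4 --
  FD 6.4: (-7.25,-15.574) -> (-10.45,-21.116) [heading=240, draw]
  REPEAT 3 [
    -- iteration 1/3 --
    RT 90: heading 240 -> 150
    FD 3: (-10.45,-21.116) -> (-13.048,-19.616) [heading=150, draw]
    -- iteration 2/3 --
    RT 90: heading 150 -> 60
    FD 3: (-13.048,-19.616) -> (-11.548,-17.018) [heading=60, draw]
    -- iteration 3/3 --
    RT 90: heading 60 -> 330
    FD 3: (-11.548,-17.018) -> (-8.95,-18.518) [heading=330, draw]
  ]
  -- iteration 2/4 --
  FD 6.4: (-8.95,-18.518) -> (-3.407,-21.718) [heading=330, draw]
  REPEAT 3 [
    -- iteration 1/3 --
    RT 90: heading 330 -> 240
    FD 3: (-3.407,-21.718) -> (-4.907,-24.316) [heading=240, draw]
    -- iteration 2/3 --
    RT 90: heading 240 -> 150
    FD 3: (-4.907,-24.316) -> (-7.506,-22.816) [heading=150, draw]
    -- iteration 3/3 --
    RT 90: heading 150 -> 60
    FD 3: (-7.506,-22.816) -> (-6.006,-20.218) [heading=60, draw]
  ]
  -- iteration 3/4 --
  FD 6.4: (-6.006,-20.218) -> (-2.806,-14.676) [heading=60, draw]
  REPEAT 3 [
    -- iteration 1/3 --
    RT 90: heading 60 -> 330
    FD 3: (-2.806,-14.676) -> (-0.207,-16.176) [heading=330, draw]
    -- iteration 2/3 --
    RT 90: heading 330 -> 240
    FD 3: (-0.207,-16.176) -> (-1.707,-18.774) [heading=240, draw]
    -- iteration 3/3 --
    RT 90: heading 240 -> 150
    FD 3: (-1.707,-18.774) -> (-4.306,-17.274) [heading=150, draw]
  ]
  -- iteration 4/4 --
  FD 6.4: (-4.306,-17.274) -> (-9.848,-14.074) [heading=150, draw]
  REPEAT 3 [
    -- iteration 1/3 --
    RT 90: heading 150 -> 60
    FD 3: (-9.848,-14.074) -> (-8.348,-11.476) [heading=60, draw]
    -- iteration 2/3 --
    RT 90: heading 60 -> 330
    FD 3: (-8.348,-11.476) -> (-5.75,-12.976) [heading=330, draw]
    -- iteration 3/3 --
    RT 90: heading 330 -> 240
    FD 3: (-5.75,-12.976) -> (-7.25,-15.574) [heading=240, draw]
  ]
]
BK 13.3: (-7.25,-15.574) -> (-0.6,-4.056) [heading=240, draw]
RT 30: heading 240 -> 210
FD 3.2: (-0.6,-4.056) -> (-3.371,-5.656) [heading=210, draw]
Final: pos=(-3.371,-5.656), heading=210, 20 segment(s) drawn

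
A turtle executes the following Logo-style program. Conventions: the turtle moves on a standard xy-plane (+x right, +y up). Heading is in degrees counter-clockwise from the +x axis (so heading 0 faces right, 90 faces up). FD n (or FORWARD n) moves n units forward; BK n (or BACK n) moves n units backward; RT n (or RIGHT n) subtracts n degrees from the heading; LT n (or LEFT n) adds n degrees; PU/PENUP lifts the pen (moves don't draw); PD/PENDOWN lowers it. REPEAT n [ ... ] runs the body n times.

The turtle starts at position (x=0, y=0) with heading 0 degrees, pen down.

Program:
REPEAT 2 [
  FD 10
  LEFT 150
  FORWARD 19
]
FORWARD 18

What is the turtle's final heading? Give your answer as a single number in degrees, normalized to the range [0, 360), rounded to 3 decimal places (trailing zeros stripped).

Executing turtle program step by step:
Start: pos=(0,0), heading=0, pen down
REPEAT 2 [
  -- iteration 1/2 --
  FD 10: (0,0) -> (10,0) [heading=0, draw]
  LT 150: heading 0 -> 150
  FD 19: (10,0) -> (-6.454,9.5) [heading=150, draw]
  -- iteration 2/2 --
  FD 10: (-6.454,9.5) -> (-15.115,14.5) [heading=150, draw]
  LT 150: heading 150 -> 300
  FD 19: (-15.115,14.5) -> (-5.615,-1.954) [heading=300, draw]
]
FD 18: (-5.615,-1.954) -> (3.385,-17.543) [heading=300, draw]
Final: pos=(3.385,-17.543), heading=300, 5 segment(s) drawn

Answer: 300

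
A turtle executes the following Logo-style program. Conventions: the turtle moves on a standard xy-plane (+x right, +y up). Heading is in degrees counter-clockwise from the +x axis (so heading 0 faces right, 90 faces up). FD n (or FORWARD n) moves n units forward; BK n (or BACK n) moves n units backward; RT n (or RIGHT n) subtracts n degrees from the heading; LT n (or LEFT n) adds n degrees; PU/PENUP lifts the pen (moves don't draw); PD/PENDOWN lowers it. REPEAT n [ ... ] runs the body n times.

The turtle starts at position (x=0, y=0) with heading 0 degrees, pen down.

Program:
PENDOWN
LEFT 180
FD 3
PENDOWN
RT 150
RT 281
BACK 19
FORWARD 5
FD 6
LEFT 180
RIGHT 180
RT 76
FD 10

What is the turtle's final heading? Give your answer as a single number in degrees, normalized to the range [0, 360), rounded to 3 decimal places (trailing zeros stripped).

Answer: 33

Derivation:
Executing turtle program step by step:
Start: pos=(0,0), heading=0, pen down
PD: pen down
LT 180: heading 0 -> 180
FD 3: (0,0) -> (-3,0) [heading=180, draw]
PD: pen down
RT 150: heading 180 -> 30
RT 281: heading 30 -> 109
BK 19: (-3,0) -> (3.186,-17.965) [heading=109, draw]
FD 5: (3.186,-17.965) -> (1.558,-13.237) [heading=109, draw]
FD 6: (1.558,-13.237) -> (-0.395,-7.564) [heading=109, draw]
LT 180: heading 109 -> 289
RT 180: heading 289 -> 109
RT 76: heading 109 -> 33
FD 10: (-0.395,-7.564) -> (7.991,-2.118) [heading=33, draw]
Final: pos=(7.991,-2.118), heading=33, 5 segment(s) drawn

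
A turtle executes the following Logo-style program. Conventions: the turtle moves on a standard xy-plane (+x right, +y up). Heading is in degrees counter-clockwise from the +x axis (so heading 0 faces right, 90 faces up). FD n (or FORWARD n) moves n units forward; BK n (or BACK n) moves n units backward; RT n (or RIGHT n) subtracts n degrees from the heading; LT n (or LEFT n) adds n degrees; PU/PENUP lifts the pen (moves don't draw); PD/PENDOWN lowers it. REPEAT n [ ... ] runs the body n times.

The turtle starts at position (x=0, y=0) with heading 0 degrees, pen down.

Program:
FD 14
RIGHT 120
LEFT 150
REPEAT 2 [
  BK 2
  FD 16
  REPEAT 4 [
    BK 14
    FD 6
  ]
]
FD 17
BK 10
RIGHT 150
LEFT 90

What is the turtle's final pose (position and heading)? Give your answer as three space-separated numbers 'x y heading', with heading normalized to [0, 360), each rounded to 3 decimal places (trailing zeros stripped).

Answer: -11.115 -14.5 330

Derivation:
Executing turtle program step by step:
Start: pos=(0,0), heading=0, pen down
FD 14: (0,0) -> (14,0) [heading=0, draw]
RT 120: heading 0 -> 240
LT 150: heading 240 -> 30
REPEAT 2 [
  -- iteration 1/2 --
  BK 2: (14,0) -> (12.268,-1) [heading=30, draw]
  FD 16: (12.268,-1) -> (26.124,7) [heading=30, draw]
  REPEAT 4 [
    -- iteration 1/4 --
    BK 14: (26.124,7) -> (14,0) [heading=30, draw]
    FD 6: (14,0) -> (19.196,3) [heading=30, draw]
    -- iteration 2/4 --
    BK 14: (19.196,3) -> (7.072,-4) [heading=30, draw]
    FD 6: (7.072,-4) -> (12.268,-1) [heading=30, draw]
    -- iteration 3/4 --
    BK 14: (12.268,-1) -> (0.144,-8) [heading=30, draw]
    FD 6: (0.144,-8) -> (5.34,-5) [heading=30, draw]
    -- iteration 4/4 --
    BK 14: (5.34,-5) -> (-6.785,-12) [heading=30, draw]
    FD 6: (-6.785,-12) -> (-1.588,-9) [heading=30, draw]
  ]
  -- iteration 2/2 --
  BK 2: (-1.588,-9) -> (-3.321,-10) [heading=30, draw]
  FD 16: (-3.321,-10) -> (10.536,-2) [heading=30, draw]
  REPEAT 4 [
    -- iteration 1/4 --
    BK 14: (10.536,-2) -> (-1.588,-9) [heading=30, draw]
    FD 6: (-1.588,-9) -> (3.608,-6) [heading=30, draw]
    -- iteration 2/4 --
    BK 14: (3.608,-6) -> (-8.517,-13) [heading=30, draw]
    FD 6: (-8.517,-13) -> (-3.321,-10) [heading=30, draw]
    -- iteration 3/4 --
    BK 14: (-3.321,-10) -> (-15.445,-17) [heading=30, draw]
    FD 6: (-15.445,-17) -> (-10.249,-14) [heading=30, draw]
    -- iteration 4/4 --
    BK 14: (-10.249,-14) -> (-22.373,-21) [heading=30, draw]
    FD 6: (-22.373,-21) -> (-17.177,-18) [heading=30, draw]
  ]
]
FD 17: (-17.177,-18) -> (-2.454,-9.5) [heading=30, draw]
BK 10: (-2.454,-9.5) -> (-11.115,-14.5) [heading=30, draw]
RT 150: heading 30 -> 240
LT 90: heading 240 -> 330
Final: pos=(-11.115,-14.5), heading=330, 23 segment(s) drawn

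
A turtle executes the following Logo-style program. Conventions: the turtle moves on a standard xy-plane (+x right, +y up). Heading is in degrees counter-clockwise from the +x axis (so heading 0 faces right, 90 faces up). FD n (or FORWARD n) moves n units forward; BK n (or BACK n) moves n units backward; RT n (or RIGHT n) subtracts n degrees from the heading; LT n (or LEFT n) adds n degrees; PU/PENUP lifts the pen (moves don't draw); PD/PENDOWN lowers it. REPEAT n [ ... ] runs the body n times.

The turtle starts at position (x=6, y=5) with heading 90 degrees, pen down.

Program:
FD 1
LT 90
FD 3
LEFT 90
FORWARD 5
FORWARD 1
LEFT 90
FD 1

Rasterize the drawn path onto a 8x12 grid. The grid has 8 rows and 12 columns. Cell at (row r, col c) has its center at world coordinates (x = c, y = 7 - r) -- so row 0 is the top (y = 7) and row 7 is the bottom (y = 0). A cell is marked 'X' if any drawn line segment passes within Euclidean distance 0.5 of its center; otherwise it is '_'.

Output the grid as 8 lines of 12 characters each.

Answer: ____________
___XXXX_____
___X__X_____
___X________
___X________
___X________
___X________
___XX_______

Derivation:
Segment 0: (6,5) -> (6,6)
Segment 1: (6,6) -> (3,6)
Segment 2: (3,6) -> (3,1)
Segment 3: (3,1) -> (3,0)
Segment 4: (3,0) -> (4,-0)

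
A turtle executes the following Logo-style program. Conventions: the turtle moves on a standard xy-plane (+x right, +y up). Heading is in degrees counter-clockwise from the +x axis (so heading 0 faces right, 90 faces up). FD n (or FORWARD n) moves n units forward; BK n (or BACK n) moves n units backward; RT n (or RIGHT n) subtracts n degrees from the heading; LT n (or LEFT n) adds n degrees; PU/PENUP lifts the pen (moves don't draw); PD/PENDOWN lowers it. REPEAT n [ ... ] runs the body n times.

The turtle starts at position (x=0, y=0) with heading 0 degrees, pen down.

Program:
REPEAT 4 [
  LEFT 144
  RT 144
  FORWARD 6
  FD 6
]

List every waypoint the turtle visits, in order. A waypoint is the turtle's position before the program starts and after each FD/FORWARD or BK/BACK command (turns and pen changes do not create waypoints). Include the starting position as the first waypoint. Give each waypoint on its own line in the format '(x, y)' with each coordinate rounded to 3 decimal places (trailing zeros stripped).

Executing turtle program step by step:
Start: pos=(0,0), heading=0, pen down
REPEAT 4 [
  -- iteration 1/4 --
  LT 144: heading 0 -> 144
  RT 144: heading 144 -> 0
  FD 6: (0,0) -> (6,0) [heading=0, draw]
  FD 6: (6,0) -> (12,0) [heading=0, draw]
  -- iteration 2/4 --
  LT 144: heading 0 -> 144
  RT 144: heading 144 -> 0
  FD 6: (12,0) -> (18,0) [heading=0, draw]
  FD 6: (18,0) -> (24,0) [heading=0, draw]
  -- iteration 3/4 --
  LT 144: heading 0 -> 144
  RT 144: heading 144 -> 0
  FD 6: (24,0) -> (30,0) [heading=0, draw]
  FD 6: (30,0) -> (36,0) [heading=0, draw]
  -- iteration 4/4 --
  LT 144: heading 0 -> 144
  RT 144: heading 144 -> 0
  FD 6: (36,0) -> (42,0) [heading=0, draw]
  FD 6: (42,0) -> (48,0) [heading=0, draw]
]
Final: pos=(48,0), heading=0, 8 segment(s) drawn
Waypoints (9 total):
(0, 0)
(6, 0)
(12, 0)
(18, 0)
(24, 0)
(30, 0)
(36, 0)
(42, 0)
(48, 0)

Answer: (0, 0)
(6, 0)
(12, 0)
(18, 0)
(24, 0)
(30, 0)
(36, 0)
(42, 0)
(48, 0)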